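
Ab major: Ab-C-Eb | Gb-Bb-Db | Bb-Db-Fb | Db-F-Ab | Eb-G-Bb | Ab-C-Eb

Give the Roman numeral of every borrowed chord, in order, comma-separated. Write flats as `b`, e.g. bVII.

bVII, ii°

The diatonic triads in Ab major are Ab, Bbm, Cm, Db, Eb, Fm, Gdim. Of the given chords, Ab–C–Eb = Ab, Db–F–Ab = Db and Eb–G–Bb = Eb are diatonic. Gb–Bb–Db doesn't fit — on degree 7 Ab major would have Gdim (vii°). Gb is the degree-7 chord of Ab minor, so it is the borrowed bVII. Bb–Db–Fb is not: scale degree 2 in Ab major carries Bbm (ii). In Ab minor the chord on that degree is Bbdim, so here it functions as ii°, borrowed from the parallel minor.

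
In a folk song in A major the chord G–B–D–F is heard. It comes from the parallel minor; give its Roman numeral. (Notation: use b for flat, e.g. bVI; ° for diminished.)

The root G is the lowered 7th scale degree — diatonically A major has G# there. Diatonically A major has G#dim (vii°) on that degree; G–B–D–F is instead the dominant-seventh chord native to A minor, so it takes the label bVII7.

bVII7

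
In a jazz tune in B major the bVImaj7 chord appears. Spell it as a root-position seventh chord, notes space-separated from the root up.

G B D F#

The root of bVImaj7 is the lowered 6th degree: G# becomes G. In B minor the chord on G is G–B–D–F#.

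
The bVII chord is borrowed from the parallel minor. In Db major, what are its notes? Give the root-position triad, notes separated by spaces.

Cb Eb Gb

Scale degree 7 in Db major is C. bVII uses the lowered form, Cb, taken from Db minor. In Db minor the chord on Cb is Cb–Eb–Gb.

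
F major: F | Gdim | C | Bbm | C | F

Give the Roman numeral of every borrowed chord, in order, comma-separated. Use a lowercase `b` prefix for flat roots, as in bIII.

F major has the diatonic set F, Gm, Am, Bb, C, Dm, Edim. Of the given chords, F and C are diatonic. Gdim (G–Bb–Db) doesn't fit — on degree 2 F major would have Gm (ii). Gdim is the degree-2 chord of F minor, so it is the borrowed ii°. But Bbm (Bb–Db–F) is foreign: the diatonic IV on degree 4 is Bb, whereas Bbm comes from F minor. It is labeled iv.

ii°, iv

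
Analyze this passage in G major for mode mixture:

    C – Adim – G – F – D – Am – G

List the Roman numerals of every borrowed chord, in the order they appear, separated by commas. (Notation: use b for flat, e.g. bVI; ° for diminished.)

ii°, bVII

G major has the diatonic set G, Am, Bm, C, D, Em, F#dim. C, G, D and Am all belong to that set. Adim (A–C–Eb) is not: scale degree 2 in G major carries Am (ii). In G minor the chord on that degree is Adim, so here it functions as ii°, borrowed from the parallel minor. F (F–A–C) doesn't fit — on degree 7 G major would have F#dim (vii°). F is the degree-7 chord of G minor, so it is the borrowed bVII.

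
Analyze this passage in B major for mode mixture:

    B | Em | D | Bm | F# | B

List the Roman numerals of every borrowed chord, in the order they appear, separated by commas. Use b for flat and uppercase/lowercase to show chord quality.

In B major the diatonic chords are B, C#m, D#m, E, F#, G#m, A#dim. B and F# both belong to that set. But Em (E–G–B) is foreign: the diatonic IV on degree 4 is E, whereas Em comes from B minor. It is labeled iv. D (D–F#–A) doesn't fit — on degree 3 B major would have D#m (iii). D is the degree-3 chord of B minor, so it is the borrowed bIII. But Bm (B–D–F#) is foreign: the diatonic I on degree 1 is B, whereas Bm comes from B minor. It is labeled i.

iv, bIII, i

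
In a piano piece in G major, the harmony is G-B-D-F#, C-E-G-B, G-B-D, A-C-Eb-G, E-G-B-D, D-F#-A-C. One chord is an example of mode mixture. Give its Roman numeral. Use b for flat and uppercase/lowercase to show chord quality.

iiø7

The diatonic triads in G major are G, Am, Bm, C, D, Em, F#dim. G–B–D–F# = Gmaj7, C–E–G–B = Cmaj7, G–B–D = G, E–G–B–D = Em7 and D–F#–A–C = D7 all belong to that set. But A–C–Eb–G is foreign: the diatonic ii on degree 2 is Am, whereas Am7b5 comes from G minor. It is labeled iiø7.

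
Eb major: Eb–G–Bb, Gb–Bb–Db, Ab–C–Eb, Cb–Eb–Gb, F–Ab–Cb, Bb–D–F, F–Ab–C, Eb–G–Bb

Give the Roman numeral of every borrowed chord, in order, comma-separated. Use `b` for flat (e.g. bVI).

bIII, bVI, ii°

The diatonic triads in Eb major are Eb, Fm, Gm, Ab, Bb, Cm, Ddim. Eb–G–Bb = Eb, Ab–C–Eb = Ab, Bb–D–F = Bb and F–Ab–C = Fm are all diatonic. But Gb–Bb–Db is foreign: the diatonic iii on degree 3 is Gm, whereas Gb comes from Eb minor. It is labeled bIII. But Cb–Eb–Gb is foreign: the diatonic vi on degree 6 is Cm, whereas Cb comes from Eb minor. It is labeled bVI. F–Ab–Cb doesn't fit — on degree 2 Eb major would have Fm (ii). Fdim is the degree-2 chord of Eb minor, so it is the borrowed ii°.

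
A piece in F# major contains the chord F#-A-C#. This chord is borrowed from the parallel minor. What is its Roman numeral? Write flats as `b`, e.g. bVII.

F# is scale degree 1 in F# major. Diatonically F# major has F# (I) on that degree; F#–A–C# is instead the minor chord native to F# minor, so it takes the label i.

i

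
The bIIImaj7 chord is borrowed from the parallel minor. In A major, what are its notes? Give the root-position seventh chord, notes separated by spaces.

C E G B

The root of bIIImaj7 is the lowered 3rd degree: C# becomes C. In A minor the chord on C is C–E–G–B.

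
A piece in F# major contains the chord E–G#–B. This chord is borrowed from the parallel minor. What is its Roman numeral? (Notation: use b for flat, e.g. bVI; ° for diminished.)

bVII

The root E is the lowered 7th scale degree — diatonically F# major has E# there. The diatonic chord on degree 7 would be E#dim (vii°), but E–G#–B is the major chord from F# minor. As a borrowed chord it is labeled bVII.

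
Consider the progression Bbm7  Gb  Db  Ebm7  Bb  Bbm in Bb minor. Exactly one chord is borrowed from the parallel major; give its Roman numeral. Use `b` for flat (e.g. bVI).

I

In Bb minor (with V from harmonic minor) the diatonic chords are Bbm, Cdim, Db, Ebm, F, Gb, Ab. Bbm7, Gb, Db, Ebm7 and Bbm are all diatonic. Bb (Bb–D–F) doesn't fit — on degree 1 Bb minor would have Bbm (i). Bb is the degree-1 chord of Bb major, so it is the borrowed I.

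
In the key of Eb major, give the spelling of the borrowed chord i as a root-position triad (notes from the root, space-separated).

The root, Eb, is scale degree 1 — the same note in Eb major and Eb minor; only the chord quality changes. In Eb minor the chord on Eb is Eb–Gb–Bb.

Eb Gb Bb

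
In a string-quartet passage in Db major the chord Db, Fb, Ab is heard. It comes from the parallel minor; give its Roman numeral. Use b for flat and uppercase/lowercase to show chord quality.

i

The root Db is the diatonic 1st degree of Db major; the borrowing shows in the chord quality. Db–Fb–Ab is a minor chord — the form found in Db minor, not the diatonic I (Db). Borrowed into Db major it is written i.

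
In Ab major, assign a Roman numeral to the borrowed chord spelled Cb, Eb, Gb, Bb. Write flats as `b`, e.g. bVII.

bIIImaj7

In Ab major scale degree 3 is C; Cb is its lowered form, from Ab minor. Cb–Eb–Gb–Bb is a major-seventh chord — the form found in Ab minor, not the diatonic iii (Cm). Borrowed into Ab major it is written bIIImaj7.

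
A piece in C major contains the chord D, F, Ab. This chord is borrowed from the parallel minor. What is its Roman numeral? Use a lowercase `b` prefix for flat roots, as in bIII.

ii°

The root D is the diatonic 2nd degree of C major; the borrowing shows in the chord quality. D–F–Ab is a diminished chord — the form found in C minor, not the diatonic ii (Dm). Borrowed into C major it is written ii°.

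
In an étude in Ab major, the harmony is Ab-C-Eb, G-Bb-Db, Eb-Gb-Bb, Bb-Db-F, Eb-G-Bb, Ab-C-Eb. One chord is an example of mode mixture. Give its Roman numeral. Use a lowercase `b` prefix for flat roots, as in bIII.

v

The diatonic triads in Ab major are Ab, Bbm, Cm, Db, Eb, Fm, Gdim. Ab–C–Eb = Ab, G–Bb–Db = Gdim, Bb–Db–F = Bbm and Eb–G–Bb = Eb are all diatonic. Eb–Gb–Bb doesn't fit — on degree 5 Ab major would have Eb (V). Ebm is the degree-5 chord of Ab minor, so it is the borrowed v.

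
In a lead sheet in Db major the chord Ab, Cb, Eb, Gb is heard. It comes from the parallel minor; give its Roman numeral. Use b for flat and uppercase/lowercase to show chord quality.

The root Ab is the diatonic 5th degree of Db major; the borrowing shows in the chord quality. The diatonic chord on degree 5 would be Ab (V), but Ab–Cb–Eb–Gb is the minor-seventh chord from Db minor. As a borrowed chord it is labeled v7.

v7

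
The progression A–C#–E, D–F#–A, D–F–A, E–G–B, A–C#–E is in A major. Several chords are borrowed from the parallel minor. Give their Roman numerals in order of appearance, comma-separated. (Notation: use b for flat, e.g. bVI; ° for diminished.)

In A major the diatonic chords are A, Bm, C#m, D, E, F#m, G#dim. A–C#–E = A and D–F#–A = D are both diatonic. D–F–A doesn't fit — on degree 4 A major would have D (IV). Dm is the degree-4 chord of A minor, so it is the borrowed iv. E–G–B doesn't fit — on degree 5 A major would have E (V). Em is the degree-5 chord of A minor, so it is the borrowed v.

iv, v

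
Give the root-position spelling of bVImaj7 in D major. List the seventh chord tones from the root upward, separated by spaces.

Scale degree 6 in D major is B. bVImaj7 uses the lowered form, Bb, taken from D minor. Building the major-seventh chord from the parallel minor on Bb: Bb–D–F–A.

Bb D F A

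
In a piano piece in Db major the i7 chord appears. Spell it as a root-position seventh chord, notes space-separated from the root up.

i7 is built on scale degree 1, which is Db in both Db major and its parallel. Stacking thirds in Db minor on Db gives Db–Fb–Ab–Cb.

Db Fb Ab Cb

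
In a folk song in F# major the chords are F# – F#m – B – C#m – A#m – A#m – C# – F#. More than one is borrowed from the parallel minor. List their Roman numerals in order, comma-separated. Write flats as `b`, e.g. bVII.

F# major has the diatonic set F#, G#m, A#m, B, C#, D#m, E#dim. F#, B, A#m and C# all belong to that set. But F#m (F#–A–C#) is foreign: the diatonic I on degree 1 is F#, whereas F#m comes from F# minor. It is labeled i. C#m (C#–E–G#) is not: scale degree 5 in F# major carries C# (V). In F# minor the chord on that degree is C#m, so here it functions as v, borrowed from the parallel minor.

i, v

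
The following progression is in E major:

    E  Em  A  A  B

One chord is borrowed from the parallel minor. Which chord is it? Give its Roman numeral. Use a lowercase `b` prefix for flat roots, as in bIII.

i

E major has the diatonic set E, F#m, G#m, A, B, C#m, D#dim. Of the given chords, E, A and B are diatonic. Em (E–G–B) doesn't fit — on degree 1 E major would have E (I). Em is the degree-1 chord of E minor, so it is the borrowed i.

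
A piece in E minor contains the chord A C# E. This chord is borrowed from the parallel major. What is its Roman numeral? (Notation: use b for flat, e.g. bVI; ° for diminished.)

A is scale degree 4 in E minor. A–C#–E is a major chord — the form found in E major, not the diatonic iv (Am). Borrowed into E minor it is written IV.

IV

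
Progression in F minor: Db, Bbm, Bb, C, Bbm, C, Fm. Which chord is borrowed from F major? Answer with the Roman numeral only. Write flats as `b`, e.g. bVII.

IV

In F minor (with V from harmonic minor) the diatonic chords are Fm, Gdim, Ab, Bbm, C, Db, Eb. Db, Bbm, C and Fm all belong to that set. Bb (Bb–D–F) doesn't fit — on degree 4 F minor would have Bbm (iv). Bb is the degree-4 chord of F major, so it is the borrowed IV.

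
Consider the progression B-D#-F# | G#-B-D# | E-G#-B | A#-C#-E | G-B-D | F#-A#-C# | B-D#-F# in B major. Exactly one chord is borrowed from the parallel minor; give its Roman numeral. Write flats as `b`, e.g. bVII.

In B major the diatonic chords are B, C#m, D#m, E, F#, G#m, A#dim. B–D#–F# = B, G#–B–D# = G#m, E–G#–B = E, A#–C#–E = A#dim and F#–A#–C# = F# all belong to that set. G–B–D is not: scale degree 6 in B major carries G#m (vi). In B minor the chord on that degree is G, so here it functions as bVI, borrowed from the parallel minor.

bVI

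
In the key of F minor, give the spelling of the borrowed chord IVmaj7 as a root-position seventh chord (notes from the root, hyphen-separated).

IVmaj7 is built on scale degree 4, which is Bb in both F minor and its parallel. Stacking thirds in F major on Bb gives Bb–D–F–A.

Bb-D-F-A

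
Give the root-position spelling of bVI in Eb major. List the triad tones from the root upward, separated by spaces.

bVI is built on the lowered scale degree 6. In Eb major degree 6 is C; lowered it becomes Cb. Stacking thirds in Eb minor on Cb gives Cb–Eb–Gb.

Cb Eb Gb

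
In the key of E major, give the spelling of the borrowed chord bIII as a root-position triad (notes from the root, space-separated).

Scale degree 3 in E major is G#. bIII uses the lowered form, G, taken from E minor. Stacking thirds in E minor on G gives G–B–D.

G B D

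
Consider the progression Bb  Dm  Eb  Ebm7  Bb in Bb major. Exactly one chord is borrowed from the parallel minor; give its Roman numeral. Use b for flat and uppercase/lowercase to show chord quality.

The diatonic triads in Bb major are Bb, Cm, Dm, Eb, F, Gm, Adim. Bb, Dm and Eb all belong to that set. But Ebm7 (Eb–Gb–Bb–Db) is foreign: the diatonic IV on degree 4 is Eb, whereas Ebm7 comes from Bb minor. It is labeled iv7.

iv7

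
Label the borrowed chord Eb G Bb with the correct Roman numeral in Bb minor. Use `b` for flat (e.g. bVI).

IV

Eb is scale degree 4 in Bb minor. Diatonically Bb minor has Ebm (iv) on that degree; Eb–G–Bb is instead the major chord native to Bb major, so it takes the label IV.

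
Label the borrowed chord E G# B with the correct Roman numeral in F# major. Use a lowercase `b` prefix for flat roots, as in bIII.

bVII

The root E is the lowered 7th scale degree — diatonically F# major has E# there. The diatonic chord on degree 7 would be E#dim (vii°), but E–G#–B is the major chord from F# minor. As a borrowed chord it is labeled bVII.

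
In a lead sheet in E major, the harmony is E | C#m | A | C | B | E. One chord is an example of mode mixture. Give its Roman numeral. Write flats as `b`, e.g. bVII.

bVI

E major has the diatonic set E, F#m, G#m, A, B, C#m, D#dim. Of the given chords, E, C#m, A and B are diatonic. C (C–E–G) is not: scale degree 6 in E major carries C#m (vi). In E minor the chord on that degree is C, so here it functions as bVI, borrowed from the parallel minor.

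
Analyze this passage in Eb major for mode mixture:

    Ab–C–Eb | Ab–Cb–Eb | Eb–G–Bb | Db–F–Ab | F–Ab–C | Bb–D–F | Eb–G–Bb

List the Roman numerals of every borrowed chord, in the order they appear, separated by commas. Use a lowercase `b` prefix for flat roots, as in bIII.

Eb major has the diatonic set Eb, Fm, Gm, Ab, Bb, Cm, Ddim. Of the given chords, Ab–C–Eb = Ab, Eb–G–Bb = Eb, F–Ab–C = Fm and Bb–D–F = Bb are diatonic. But Ab–Cb–Eb is foreign: the diatonic IV on degree 4 is Ab, whereas Abm comes from Eb minor. It is labeled iv. Db–F–Ab is not: scale degree 7 in Eb major carries Ddim (vii°). In Eb minor the chord on that degree is Db, so here it functions as bVII, borrowed from the parallel minor.

iv, bVII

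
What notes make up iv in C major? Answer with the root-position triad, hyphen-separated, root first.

F-Ab-C

The root, F, is scale degree 4 — the same note in C major and C minor; only the chord quality changes. In C minor the chord on F is F–Ab–C.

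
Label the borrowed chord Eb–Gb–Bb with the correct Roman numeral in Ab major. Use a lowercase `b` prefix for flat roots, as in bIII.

Eb is scale degree 5 in Ab major. The diatonic chord on degree 5 would be Eb (V), but Eb–Gb–Bb is the minor chord from Ab minor. As a borrowed chord it is labeled v.

v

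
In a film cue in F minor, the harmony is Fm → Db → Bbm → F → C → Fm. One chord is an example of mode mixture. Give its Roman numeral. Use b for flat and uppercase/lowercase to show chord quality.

I

The diatonic triads in F minor (with V from harmonic minor) are Fm, Gdim, Ab, Bbm, C, Db, Eb. Fm, Db, Bbm and C are all diatonic. F (F–A–C) is not: scale degree 1 in F minor carries Fm (i). In F major the chord on that degree is F, so here it functions as I, borrowed from the parallel major.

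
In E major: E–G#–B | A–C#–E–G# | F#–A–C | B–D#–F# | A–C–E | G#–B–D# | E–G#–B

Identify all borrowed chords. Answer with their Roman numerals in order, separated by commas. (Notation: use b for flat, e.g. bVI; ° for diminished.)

ii°, iv

The diatonic triads in E major are E, F#m, G#m, A, B, C#m, D#dim. Of the given chords, E–G#–B = E, A–C#–E–G# = Amaj7, B–D#–F# = B and G#–B–D# = G#m are diatonic. F#–A–C doesn't fit — on degree 2 E major would have F#m (ii). F#dim is the degree-2 chord of E minor, so it is the borrowed ii°. A–C–E is not: scale degree 4 in E major carries A (IV). In E minor the chord on that degree is Am, so here it functions as iv, borrowed from the parallel minor.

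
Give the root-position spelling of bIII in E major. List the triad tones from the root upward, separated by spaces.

bIII is built on the lowered scale degree 3. In E major degree 3 is G#; lowered it becomes G. In E minor the chord on G is G–B–D.

G B D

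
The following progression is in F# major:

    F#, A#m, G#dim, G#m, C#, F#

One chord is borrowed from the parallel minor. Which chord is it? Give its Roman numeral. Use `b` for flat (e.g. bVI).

ii°

In F# major the diatonic chords are F#, G#m, A#m, B, C#, D#m, E#dim. F#, A#m, G#m and C# are all diatonic. But G#dim (G#–B–D) is foreign: the diatonic ii on degree 2 is G#m, whereas G#dim comes from F# minor. It is labeled ii°.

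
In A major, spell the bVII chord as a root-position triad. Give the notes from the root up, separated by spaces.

The root of bVII is the lowered 7th degree: G# becomes G. Building the major chord from the parallel minor on G: G–B–D.

G B D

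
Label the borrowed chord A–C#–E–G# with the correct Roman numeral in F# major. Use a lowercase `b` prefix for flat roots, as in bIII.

bIIImaj7

The root A is the lowered 3rd scale degree — diatonically F# major has A# there. A–C#–E–G# is a major-seventh chord — the form found in F# minor, not the diatonic iii (A#m). Borrowed into F# major it is written bIIImaj7.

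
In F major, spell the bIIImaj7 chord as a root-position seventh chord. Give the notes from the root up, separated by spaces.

Ab C Eb G

Scale degree 3 in F major is A. bIIImaj7 uses the lowered form, Ab, taken from F minor. Building the major-seventh chord from the parallel minor on Ab: Ab–C–Eb–G.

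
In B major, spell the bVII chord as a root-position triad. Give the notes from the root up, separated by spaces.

A C# E

The root of bVII is the lowered 7th degree: A# becomes A. Stacking thirds in B minor on A gives A–C#–E.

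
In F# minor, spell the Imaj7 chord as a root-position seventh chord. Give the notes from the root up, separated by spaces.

F# A# C# E#

Imaj7 is built on scale degree 1, which is F# in both F# minor and its parallel. In F# major the chord on F# is F#–A#–C#–E#.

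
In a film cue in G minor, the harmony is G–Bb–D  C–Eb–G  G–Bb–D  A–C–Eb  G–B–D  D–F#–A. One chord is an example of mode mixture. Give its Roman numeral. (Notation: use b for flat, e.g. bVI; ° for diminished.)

G minor has the diatonic set Gm, Adim, Bb, Cm, D, Eb, F (with V from harmonic minor). G–Bb–D = Gm, C–Eb–G = Cm, A–C–Eb = Adim and D–F#–A = D are all diatonic. But G–B–D is foreign: the diatonic i on degree 1 is Gm, whereas G comes from G major. It is labeled I.

I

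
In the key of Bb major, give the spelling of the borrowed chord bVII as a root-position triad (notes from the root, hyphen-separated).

bVII is built on the lowered scale degree 7. In Bb major degree 7 is A; lowered it becomes Ab. Stacking thirds in Bb minor on Ab gives Ab–C–Eb.

Ab-C-Eb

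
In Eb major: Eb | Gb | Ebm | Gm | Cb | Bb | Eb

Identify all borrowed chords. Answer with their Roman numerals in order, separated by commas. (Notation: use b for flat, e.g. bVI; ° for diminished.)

bIII, i, bVI

The diatonic triads in Eb major are Eb, Fm, Gm, Ab, Bb, Cm, Ddim. Eb, Gm and Bb are all diatonic. Gb (Gb–Bb–Db) is not: scale degree 3 in Eb major carries Gm (iii). In Eb minor the chord on that degree is Gb, so here it functions as bIII, borrowed from the parallel minor. But Ebm (Eb–Gb–Bb) is foreign: the diatonic I on degree 1 is Eb, whereas Ebm comes from Eb minor. It is labeled i. Cb (Cb–Eb–Gb) doesn't fit — on degree 6 Eb major would have Cm (vi). Cb is the degree-6 chord of Eb minor, so it is the borrowed bVI.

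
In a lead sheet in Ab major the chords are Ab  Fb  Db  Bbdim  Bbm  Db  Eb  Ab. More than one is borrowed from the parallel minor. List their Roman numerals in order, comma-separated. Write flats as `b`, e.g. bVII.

Ab major has the diatonic set Ab, Bbm, Cm, Db, Eb, Fm, Gdim. Of the given chords, Ab, Db, Bbm and Eb are diatonic. Fb (Fb–Ab–Cb) is not: scale degree 6 in Ab major carries Fm (vi). In Ab minor the chord on that degree is Fb, so here it functions as bVI, borrowed from the parallel minor. But Bbdim (Bb–Db–Fb) is foreign: the diatonic ii on degree 2 is Bbm, whereas Bbdim comes from Ab minor. It is labeled ii°.

bVI, ii°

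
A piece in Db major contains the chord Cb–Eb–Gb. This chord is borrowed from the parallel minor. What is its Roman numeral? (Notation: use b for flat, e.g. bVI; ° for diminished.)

bVII

Cb is the lowered form of scale degree 7 in Db major (the diatonic degree 7 is C). The diatonic chord on degree 7 would be Cdim (vii°), but Cb–Eb–Gb is the major chord from Db minor. As a borrowed chord it is labeled bVII.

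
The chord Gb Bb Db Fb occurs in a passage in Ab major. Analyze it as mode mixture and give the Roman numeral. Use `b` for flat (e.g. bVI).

Gb is the lowered form of scale degree 7 in Ab major (the diatonic degree 7 is G). Diatonically Ab major has Gdim (vii°) on that degree; Gb–Bb–Db–Fb is instead the dominant-seventh chord native to Ab minor, so it takes the label bVII7.

bVII7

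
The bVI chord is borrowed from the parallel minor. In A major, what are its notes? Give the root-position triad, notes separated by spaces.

F A C

Scale degree 6 in A major is F#. bVI uses the lowered form, F, taken from A minor. Stacking thirds in A minor on F gives F–A–C.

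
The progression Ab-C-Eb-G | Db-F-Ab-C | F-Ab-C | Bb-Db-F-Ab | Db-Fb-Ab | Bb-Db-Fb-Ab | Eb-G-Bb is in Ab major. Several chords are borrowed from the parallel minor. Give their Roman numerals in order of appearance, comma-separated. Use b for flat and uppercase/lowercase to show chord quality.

iv, iiø7

In Ab major the diatonic chords are Ab, Bbm, Cm, Db, Eb, Fm, Gdim. Ab–C–Eb–G = Abmaj7, Db–F–Ab–C = Dbmaj7, F–Ab–C = Fm, Bb–Db–F–Ab = Bbm7 and Eb–G–Bb = Eb are all diatonic. Db–Fb–Ab is not: scale degree 4 in Ab major carries Db (IV). In Ab minor the chord on that degree is Dbm, so here it functions as iv, borrowed from the parallel minor. Bb–Db–Fb–Ab doesn't fit — on degree 2 Ab major would have Bbm (ii). Bbm7b5 is the degree-2 chord of Ab minor, so it is the borrowed iiø7.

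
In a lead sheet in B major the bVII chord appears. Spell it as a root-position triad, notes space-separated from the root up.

A C# E

bVII is built on the lowered scale degree 7. In B major degree 7 is A#; lowered it becomes A. Stacking thirds in B minor on A gives A–C#–E.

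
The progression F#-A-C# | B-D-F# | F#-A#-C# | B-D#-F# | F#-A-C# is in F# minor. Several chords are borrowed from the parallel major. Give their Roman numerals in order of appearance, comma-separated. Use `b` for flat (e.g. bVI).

I, IV

F# minor has the diatonic set F#m, G#dim, A, Bm, C#, D, E (with V from harmonic minor). F#–A–C# = F#m and B–D–F# = Bm are both diatonic. F#–A#–C# doesn't fit — on degree 1 F# minor would have F#m (i). F# is the degree-1 chord of F# major, so it is the borrowed I. B–D#–F# doesn't fit — on degree 4 F# minor would have Bm (iv). B is the degree-4 chord of F# major, so it is the borrowed IV.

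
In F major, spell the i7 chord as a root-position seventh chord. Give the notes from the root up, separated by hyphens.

F-Ab-C-Eb

The root, F, is scale degree 1 — the same note in F major and F minor; only the chord quality changes. In F minor the chord on F is F–Ab–C–Eb.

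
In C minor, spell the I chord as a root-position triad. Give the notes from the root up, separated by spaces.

I is built on scale degree 1, which is C in both C minor and its parallel. In C major the chord on C is C–E–G.

C E G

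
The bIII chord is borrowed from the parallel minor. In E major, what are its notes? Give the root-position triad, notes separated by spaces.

Scale degree 3 in E major is G#. bIII uses the lowered form, G, taken from E minor. Building the major chord from the parallel minor on G: G–B–D.

G B D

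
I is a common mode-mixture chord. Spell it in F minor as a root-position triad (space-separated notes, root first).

The root, F, is scale degree 1 — the same note in F minor and F major; only the chord quality changes. Stacking thirds in F major on F gives F–A–C.

F A C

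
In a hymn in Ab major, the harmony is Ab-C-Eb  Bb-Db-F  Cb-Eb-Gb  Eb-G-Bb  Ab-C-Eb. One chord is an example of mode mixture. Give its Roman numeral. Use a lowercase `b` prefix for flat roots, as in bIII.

bIII

The diatonic triads in Ab major are Ab, Bbm, Cm, Db, Eb, Fm, Gdim. Of the given chords, Ab–C–Eb = Ab, Bb–Db–F = Bbm and Eb–G–Bb = Eb are diatonic. But Cb–Eb–Gb is foreign: the diatonic iii on degree 3 is Cm, whereas Cb comes from Ab minor. It is labeled bIII.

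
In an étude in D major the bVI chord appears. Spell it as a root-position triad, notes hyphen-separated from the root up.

bVI is built on the lowered scale degree 6. In D major degree 6 is B; lowered it becomes Bb. Stacking thirds in D minor on Bb gives Bb–D–F.

Bb-D-F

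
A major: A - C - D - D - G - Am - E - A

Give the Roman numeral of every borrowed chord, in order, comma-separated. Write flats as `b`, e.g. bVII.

bIII, bVII, i

A major has the diatonic set A, Bm, C#m, D, E, F#m, G#dim. A, D and E all belong to that set. C (C–E–G) is not: scale degree 3 in A major carries C#m (iii). In A minor the chord on that degree is C, so here it functions as bIII, borrowed from the parallel minor. G (G–B–D) is not: scale degree 7 in A major carries G#dim (vii°). In A minor the chord on that degree is G, so here it functions as bVII, borrowed from the parallel minor. Am (A–C–E) doesn't fit — on degree 1 A major would have A (I). Am is the degree-1 chord of A minor, so it is the borrowed i.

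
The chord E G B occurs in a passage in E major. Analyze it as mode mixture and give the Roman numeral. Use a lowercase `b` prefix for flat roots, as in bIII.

i

E is scale degree 1 in E major. E–G–B is a minor chord — the form found in E minor, not the diatonic I (E). Borrowed into E major it is written i.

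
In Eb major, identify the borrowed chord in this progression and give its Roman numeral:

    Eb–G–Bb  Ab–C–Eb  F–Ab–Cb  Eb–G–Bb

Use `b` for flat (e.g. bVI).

ii°

Eb major has the diatonic set Eb, Fm, Gm, Ab, Bb, Cm, Ddim. Of the given chords, Eb–G–Bb = Eb and Ab–C–Eb = Ab are diatonic. F–Ab–Cb doesn't fit — on degree 2 Eb major would have Fm (ii). Fdim is the degree-2 chord of Eb minor, so it is the borrowed ii°.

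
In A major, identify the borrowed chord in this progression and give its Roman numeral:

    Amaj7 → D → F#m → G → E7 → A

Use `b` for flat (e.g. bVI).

bVII

A major has the diatonic set A, Bm, C#m, D, E, F#m, G#dim. Of the given chords, Amaj7, D, F#m, E7 and A are diatonic. G (G–B–D) is not: scale degree 7 in A major carries G#dim (vii°). In A minor the chord on that degree is G, so here it functions as bVII, borrowed from the parallel minor.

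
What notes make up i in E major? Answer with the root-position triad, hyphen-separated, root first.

i is built on scale degree 1, which is E in both E major and its parallel. Stacking thirds in E minor on E gives E–G–B.

E-G-B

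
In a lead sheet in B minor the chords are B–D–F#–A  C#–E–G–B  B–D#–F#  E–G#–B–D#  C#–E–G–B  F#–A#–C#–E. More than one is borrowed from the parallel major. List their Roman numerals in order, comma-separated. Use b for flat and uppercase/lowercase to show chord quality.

In B minor (with V from harmonic minor) the diatonic chords are Bm, C#dim, D, Em, F#, G, A. B–D–F#–A = Bm7, C#–E–G–B = C#m7b5 and F#–A#–C#–E = F#7 are all diatonic. B–D#–F# doesn't fit — on degree 1 B minor would have Bm (i). B is the degree-1 chord of B major, so it is the borrowed I. E–G#–B–D# doesn't fit — on degree 4 B minor would have Em (iv). Emaj7 is the degree-4 chord of B major, so it is the borrowed IVmaj7.

I, IVmaj7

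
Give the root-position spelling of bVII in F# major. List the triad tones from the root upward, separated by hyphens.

E-G#-B

Scale degree 7 in F# major is E#. bVII uses the lowered form, E, taken from F# minor. In F# minor the chord on E is E–G#–B.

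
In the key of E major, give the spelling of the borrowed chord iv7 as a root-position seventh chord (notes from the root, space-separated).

A C E G

iv7 is built on scale degree 4, which is A in both E major and its parallel. Building the minor-seventh chord from the parallel minor on A: A–C–E–G.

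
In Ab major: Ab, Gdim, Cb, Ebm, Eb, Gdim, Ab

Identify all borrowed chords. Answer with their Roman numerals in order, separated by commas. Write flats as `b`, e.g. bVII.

In Ab major the diatonic chords are Ab, Bbm, Cm, Db, Eb, Fm, Gdim. Ab, Gdim and Eb all belong to that set. Cb (Cb–Eb–Gb) is not: scale degree 3 in Ab major carries Cm (iii). In Ab minor the chord on that degree is Cb, so here it functions as bIII, borrowed from the parallel minor. Ebm (Eb–Gb–Bb) doesn't fit — on degree 5 Ab major would have Eb (V). Ebm is the degree-5 chord of Ab minor, so it is the borrowed v.

bIII, v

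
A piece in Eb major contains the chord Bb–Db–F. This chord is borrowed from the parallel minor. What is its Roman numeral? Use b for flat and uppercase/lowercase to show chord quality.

The root Bb is the diatonic 5th degree of Eb major; the borrowing shows in the chord quality. Bb–Db–F is a minor chord — the form found in Eb minor, not the diatonic V (Bb). Borrowed into Eb major it is written v.

v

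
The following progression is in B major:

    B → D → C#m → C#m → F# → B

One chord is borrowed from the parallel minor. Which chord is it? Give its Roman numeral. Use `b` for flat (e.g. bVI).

bIII

In B major the diatonic chords are B, C#m, D#m, E, F#, G#m, A#dim. B, C#m and F# are all diatonic. D (D–F#–A) doesn't fit — on degree 3 B major would have D#m (iii). D is the degree-3 chord of B minor, so it is the borrowed bIII.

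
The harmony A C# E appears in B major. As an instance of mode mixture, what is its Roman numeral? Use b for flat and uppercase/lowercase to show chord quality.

In B major scale degree 7 is A#; A is its lowered form, from B minor. A–C#–E is a major chord — the form found in B minor, not the diatonic vii° (A#dim). Borrowed into B major it is written bVII.

bVII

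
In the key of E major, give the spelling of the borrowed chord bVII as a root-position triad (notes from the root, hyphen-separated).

The root of bVII is the lowered 7th degree: D# becomes D. In E minor the chord on D is D–F#–A.

D-F#-A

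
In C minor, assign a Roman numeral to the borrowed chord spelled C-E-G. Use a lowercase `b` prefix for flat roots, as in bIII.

I

C is scale degree 1 in C minor. C–E–G is a major chord — the form found in C major, not the diatonic i (Cm). Borrowed into C minor it is written I.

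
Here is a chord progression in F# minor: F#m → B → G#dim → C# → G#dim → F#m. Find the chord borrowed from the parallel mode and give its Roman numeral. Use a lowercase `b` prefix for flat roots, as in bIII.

IV

In F# minor (with V from harmonic minor) the diatonic chords are F#m, G#dim, A, Bm, C#, D, E. Of the given chords, F#m, G#dim and C# are diatonic. But B (B–D#–F#) is foreign: the diatonic iv on degree 4 is Bm, whereas B comes from F# major. It is labeled IV.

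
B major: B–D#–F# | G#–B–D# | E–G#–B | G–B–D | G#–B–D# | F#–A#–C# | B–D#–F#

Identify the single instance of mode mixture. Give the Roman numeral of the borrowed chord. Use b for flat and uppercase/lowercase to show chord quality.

bVI

The diatonic triads in B major are B, C#m, D#m, E, F#, G#m, A#dim. B–D#–F# = B, G#–B–D# = G#m, E–G#–B = E and F#–A#–C# = F# are all diatonic. G–B–D is not: scale degree 6 in B major carries G#m (vi). In B minor the chord on that degree is G, so here it functions as bVI, borrowed from the parallel minor.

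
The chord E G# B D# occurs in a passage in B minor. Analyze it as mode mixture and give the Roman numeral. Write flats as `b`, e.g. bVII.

The root E is the diatonic 4th degree of B minor; the borrowing shows in the chord quality. The diatonic chord on degree 4 would be Em (iv), but E–G#–B–D# is the major-seventh chord from B major. As a borrowed chord it is labeled IVmaj7.

IVmaj7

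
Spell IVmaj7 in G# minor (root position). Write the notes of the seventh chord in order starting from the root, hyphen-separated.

The root, C#, is scale degree 4 — the same note in G# minor and G# major; only the chord quality changes. In G# major the chord on C# is C#–E#–G#–B#.

C#-E#-G#-B#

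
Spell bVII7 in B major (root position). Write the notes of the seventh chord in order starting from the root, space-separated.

The root of bVII7 is the lowered 7th degree: A# becomes A. Stacking thirds in B minor on A gives A–C#–E–G.

A C# E G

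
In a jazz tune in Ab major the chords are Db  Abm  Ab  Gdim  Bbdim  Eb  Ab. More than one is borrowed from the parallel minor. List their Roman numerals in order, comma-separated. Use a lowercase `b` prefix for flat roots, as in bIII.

i, ii°

The diatonic triads in Ab major are Ab, Bbm, Cm, Db, Eb, Fm, Gdim. Of the given chords, Db, Ab, Gdim and Eb are diatonic. But Abm (Ab–Cb–Eb) is foreign: the diatonic I on degree 1 is Ab, whereas Abm comes from Ab minor. It is labeled i. Bbdim (Bb–Db–Fb) is not: scale degree 2 in Ab major carries Bbm (ii). In Ab minor the chord on that degree is Bbdim, so here it functions as ii°, borrowed from the parallel minor.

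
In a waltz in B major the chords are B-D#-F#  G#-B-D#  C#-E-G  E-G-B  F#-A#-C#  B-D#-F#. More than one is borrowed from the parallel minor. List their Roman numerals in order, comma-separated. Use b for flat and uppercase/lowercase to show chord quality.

ii°, iv

In B major the diatonic chords are B, C#m, D#m, E, F#, G#m, A#dim. B–D#–F# = B, G#–B–D# = G#m and F#–A#–C# = F# are all diatonic. But C#–E–G is foreign: the diatonic ii on degree 2 is C#m, whereas C#dim comes from B minor. It is labeled ii°. But E–G–B is foreign: the diatonic IV on degree 4 is E, whereas Em comes from B minor. It is labeled iv.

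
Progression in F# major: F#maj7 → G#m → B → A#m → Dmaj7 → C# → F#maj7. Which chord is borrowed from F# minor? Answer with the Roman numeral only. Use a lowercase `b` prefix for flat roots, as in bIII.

bVImaj7

The diatonic triads in F# major are F#, G#m, A#m, B, C#, D#m, E#dim. Of the given chords, F#maj7, G#m, B, A#m and C# are diatonic. Dmaj7 (D–F#–A–C#) is not: scale degree 6 in F# major carries D#m (vi). In F# minor the chord on that degree is Dmaj7, so here it functions as bVImaj7, borrowed from the parallel minor.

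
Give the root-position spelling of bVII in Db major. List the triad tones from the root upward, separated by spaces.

Cb Eb Gb

Scale degree 7 in Db major is C. bVII uses the lowered form, Cb, taken from Db minor. Building the major chord from the parallel minor on Cb: Cb–Eb–Gb.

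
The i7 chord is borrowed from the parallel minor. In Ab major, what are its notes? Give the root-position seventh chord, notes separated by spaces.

Ab Cb Eb Gb

i7 is built on scale degree 1, which is Ab in both Ab major and its parallel. In Ab minor the chord on Ab is Ab–Cb–Eb–Gb.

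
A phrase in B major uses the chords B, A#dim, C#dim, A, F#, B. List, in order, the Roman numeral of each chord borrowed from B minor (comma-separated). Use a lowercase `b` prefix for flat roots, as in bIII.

ii°, bVII

In B major the diatonic chords are B, C#m, D#m, E, F#, G#m, A#dim. Of the given chords, B, A#dim and F# are diatonic. C#dim (C#–E–G) is not: scale degree 2 in B major carries C#m (ii). In B minor the chord on that degree is C#dim, so here it functions as ii°, borrowed from the parallel minor. A (A–C#–E) doesn't fit — on degree 7 B major would have A#dim (vii°). A is the degree-7 chord of B minor, so it is the borrowed bVII.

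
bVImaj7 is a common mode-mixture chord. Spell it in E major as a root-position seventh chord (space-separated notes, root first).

The root of bVImaj7 is the lowered 6th degree: C# becomes C. Building the major-seventh chord from the parallel minor on C: C–E–G–B.

C E G B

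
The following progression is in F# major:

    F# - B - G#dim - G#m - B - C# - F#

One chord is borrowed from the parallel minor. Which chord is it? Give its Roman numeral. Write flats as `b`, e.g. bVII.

The diatonic triads in F# major are F#, G#m, A#m, B, C#, D#m, E#dim. F#, B, G#m and C# all belong to that set. G#dim (G#–B–D) doesn't fit — on degree 2 F# major would have G#m (ii). G#dim is the degree-2 chord of F# minor, so it is the borrowed ii°.

ii°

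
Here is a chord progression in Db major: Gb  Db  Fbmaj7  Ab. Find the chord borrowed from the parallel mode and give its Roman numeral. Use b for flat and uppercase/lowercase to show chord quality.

The diatonic triads in Db major are Db, Ebm, Fm, Gb, Ab, Bbm, Cdim. Of the given chords, Gb, Db and Ab are diatonic. Fbmaj7 (Fb–Ab–Cb–Eb) is not: scale degree 3 in Db major carries Fm (iii). In Db minor the chord on that degree is Fbmaj7, so here it functions as bIIImaj7, borrowed from the parallel minor.

bIIImaj7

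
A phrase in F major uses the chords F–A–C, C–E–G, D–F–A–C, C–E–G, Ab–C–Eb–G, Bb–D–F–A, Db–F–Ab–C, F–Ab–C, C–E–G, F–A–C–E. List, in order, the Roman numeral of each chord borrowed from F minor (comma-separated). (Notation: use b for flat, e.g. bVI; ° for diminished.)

bIIImaj7, bVImaj7, i

The diatonic triads in F major are F, Gm, Am, Bb, C, Dm, Edim. F–A–C = F, C–E–G = C, D–F–A–C = Dm7, Bb–D–F–A = Bbmaj7 and F–A–C–E = Fmaj7 all belong to that set. But Ab–C–Eb–G is foreign: the diatonic iii on degree 3 is Am, whereas Abmaj7 comes from F minor. It is labeled bIIImaj7. Db–F–Ab–C doesn't fit — on degree 6 F major would have Dm (vi). Dbmaj7 is the degree-6 chord of F minor, so it is the borrowed bVImaj7. But F–Ab–C is foreign: the diatonic I on degree 1 is F, whereas Fm comes from F minor. It is labeled i.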